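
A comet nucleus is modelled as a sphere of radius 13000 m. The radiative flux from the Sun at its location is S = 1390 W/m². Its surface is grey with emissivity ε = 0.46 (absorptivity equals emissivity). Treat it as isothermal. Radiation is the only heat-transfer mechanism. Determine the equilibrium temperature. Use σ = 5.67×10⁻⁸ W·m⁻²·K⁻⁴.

T ≈ 280 K

At equilibrium, absorbed power = emitted power.
Absorbing cross-section = πr² = 5.309×10⁸ m²; emitting surface = 4πr² = 2.124×10⁹ m² (ratio 4).
εS·A_cross = εσ·A_surf·T⁴  ⇒  T⁴ = S/(4σ)   (ε cancels).
T⁴ = 1390/(4·5.67×10⁻⁸) = 6.129×10⁹ K⁴.
T = (6.129×10⁹)^(1/4).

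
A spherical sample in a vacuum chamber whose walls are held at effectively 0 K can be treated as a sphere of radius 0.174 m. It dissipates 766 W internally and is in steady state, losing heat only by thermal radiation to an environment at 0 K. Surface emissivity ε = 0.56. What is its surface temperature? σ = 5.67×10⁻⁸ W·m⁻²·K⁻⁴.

T ≈ 502 K

Steady state: internal power = radiated power, P = εσA T⁴.
Radiating area A = 4πr² = 0.3805 m².
T⁴ = P/(εσA) = 766/(0.56·5.67×10⁻⁸·0.3805) = 6.341×10¹⁰ K⁴.
T = (6.341×10¹⁰)^(1/4).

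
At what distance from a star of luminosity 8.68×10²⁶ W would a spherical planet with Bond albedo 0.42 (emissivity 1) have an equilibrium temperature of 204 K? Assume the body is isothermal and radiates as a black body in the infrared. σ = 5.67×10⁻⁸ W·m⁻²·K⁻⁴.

d ≈ 3.19×10¹¹ m

For an isothermal black-emitting sphere, (1−a)S·πr² = σ·4πr²·T⁴ ⇒ S = 4σT⁴/(1−a).
S = 4·5.67×10⁻⁸·(204)⁴/0.580 = 677.2 W/m².
Flux falls as S = L/(4πd²), so d = √(L/(4πS)) = √(8.68×10²⁶/(4π·677.2)).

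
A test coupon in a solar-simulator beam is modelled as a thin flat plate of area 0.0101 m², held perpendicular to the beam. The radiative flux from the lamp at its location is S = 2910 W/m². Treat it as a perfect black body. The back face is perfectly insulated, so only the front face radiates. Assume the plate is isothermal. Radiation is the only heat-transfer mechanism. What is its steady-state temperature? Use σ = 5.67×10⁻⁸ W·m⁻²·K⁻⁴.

At equilibrium, absorbed power = emitted power.
Absorbing cross-section = A = 0.01010 m²; emitting surface = A = 0.01010 m² (ratio 1).
S·A_cross = εσ·A_surf·T⁴  ⇒  T⁴ = S/(1σ).
T⁴ = 1.00·2910/(1·5.67×10⁻⁸) = 5.132×10¹⁰ K⁴.
T = (5.132×10¹⁰)^(1/4).

T ≈ 476 K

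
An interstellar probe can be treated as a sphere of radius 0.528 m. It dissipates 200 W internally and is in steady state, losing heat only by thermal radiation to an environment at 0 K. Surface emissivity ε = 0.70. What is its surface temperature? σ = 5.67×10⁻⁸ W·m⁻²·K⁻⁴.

T ≈ 195 K

Steady state: internal power = radiated power, P = εσA T⁴.
Radiating area A = 4πr² = 3.503 m².
T⁴ = P/(εσA) = 200/(0.70·5.67×10⁻⁸·3.503) = 1.438×10⁹ K⁴.
T = (1.438×10⁹)^(1/4).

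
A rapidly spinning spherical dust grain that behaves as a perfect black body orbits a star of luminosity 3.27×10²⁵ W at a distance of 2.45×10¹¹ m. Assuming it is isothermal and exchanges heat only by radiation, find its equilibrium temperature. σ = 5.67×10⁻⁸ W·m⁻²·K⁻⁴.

First find the stellar flux at distance d: S = L/(4πd²) = 3.27×10²⁵/(4π·(2.45×10¹¹)²) = 43.35 W/m².
For an isothermal sphere, absorbed (1−a)S·πr² = emitted σ·4πr²·T⁴, so T⁴ = (1−a)S/(4σ).
T⁴ = 1.00·43.35/(4·5.67×10⁻⁸) = 1.911×10⁸ K⁴.

T ≈ 118 K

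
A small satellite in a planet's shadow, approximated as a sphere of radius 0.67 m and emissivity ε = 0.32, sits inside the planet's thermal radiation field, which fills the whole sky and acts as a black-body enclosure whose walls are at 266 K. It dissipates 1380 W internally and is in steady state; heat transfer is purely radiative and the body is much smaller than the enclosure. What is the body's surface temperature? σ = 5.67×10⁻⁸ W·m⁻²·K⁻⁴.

For a small grey body in a large enclosure, net radiated power = εσA(T⁴ − T_w⁴).
Steady state: P = εσA(T⁴ − T_w⁴) with A = 4πr² = 5.641 m².
T⁴ = P/(εσA) + T_w⁴ = 1380/(0.32·5.67×10⁻⁸·5.641) + (266)⁴
    = 1.348×10¹⁰ + 5.006×10⁹ = 1.849×10¹⁰ K⁴.

T ≈ 369 K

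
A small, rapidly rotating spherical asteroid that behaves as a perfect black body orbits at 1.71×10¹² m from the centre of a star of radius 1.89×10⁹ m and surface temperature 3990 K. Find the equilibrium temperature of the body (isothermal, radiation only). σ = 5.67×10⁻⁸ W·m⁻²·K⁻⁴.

The star's surface emits σT_*⁴; at distance d the flux is S = σT_*⁴(R_*/d)².
S = 5.67×10⁻⁸·(3990)⁴·(1.89×10⁹/1.71×10¹²)² = 17.56 W/m².
For an isothermal sphere T⁴ = (1−a)S/(4σ) = 7.740×10⁷ K⁴.

T ≈ 93.8 K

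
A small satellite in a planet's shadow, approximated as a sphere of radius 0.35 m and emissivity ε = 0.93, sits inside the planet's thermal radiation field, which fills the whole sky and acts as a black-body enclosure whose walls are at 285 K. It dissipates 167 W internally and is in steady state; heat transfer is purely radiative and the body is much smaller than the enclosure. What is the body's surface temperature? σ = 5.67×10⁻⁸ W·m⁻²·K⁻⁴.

For a small grey body in a large enclosure, net radiated power = εσA(T⁴ − T_w⁴).
Steady state: P = εσA(T⁴ − T_w⁴) with A = 4πr² = 1.539 m².
T⁴ = P/(εσA) + T_w⁴ = 167/(0.93·5.67×10⁻⁸·1.539) + (285)⁴
    = 2.057×10⁹ + 6.598×10⁹ = 8.655×10⁹ K⁴.

T ≈ 305 K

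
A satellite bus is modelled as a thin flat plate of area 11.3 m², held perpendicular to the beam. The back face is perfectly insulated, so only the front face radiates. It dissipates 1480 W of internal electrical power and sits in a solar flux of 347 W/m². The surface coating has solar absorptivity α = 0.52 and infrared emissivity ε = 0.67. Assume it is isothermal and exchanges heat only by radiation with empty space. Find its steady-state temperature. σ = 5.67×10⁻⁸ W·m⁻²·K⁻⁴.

T ≈ 301 K

At steady state, absorbed solar power + internal power = radiated power.
Absorbed: α·S·A_cross = 0.52·347·11.30 = 2039 W (cross-section A).
Total input = 2039 + 1480 = 3519 W.
Radiated: εσ·A_surf·T⁴ with A_surf = A = 11.30 m².
T⁴ = 3519/(0.67·5.67×10⁻⁸·11.30) = 8.197×10⁹ K⁴.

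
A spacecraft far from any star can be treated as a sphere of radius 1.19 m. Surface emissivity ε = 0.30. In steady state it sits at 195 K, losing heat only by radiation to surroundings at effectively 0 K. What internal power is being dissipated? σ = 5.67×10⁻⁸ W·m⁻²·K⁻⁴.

Steady state: P = εσA T⁴.
A = 4πr² = 17.80 m²; T⁴ = (195)⁴ = 1.446×10⁹ K⁴.
P = 0.30 × 5.67×10⁻⁸ × 17.80 × 1.446×10⁹.

P ≈ 438 W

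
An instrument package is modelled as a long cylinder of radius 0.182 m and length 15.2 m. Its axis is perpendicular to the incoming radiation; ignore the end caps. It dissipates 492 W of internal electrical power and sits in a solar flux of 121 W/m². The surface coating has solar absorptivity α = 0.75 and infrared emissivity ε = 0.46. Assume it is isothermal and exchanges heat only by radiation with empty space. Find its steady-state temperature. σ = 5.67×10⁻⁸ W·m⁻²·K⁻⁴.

T ≈ 216 K

At steady state, absorbed solar power + internal power = radiated power.
Absorbed: α·S·A_cross = 0.75·121·5.533 = 502.1 W (cross-section 2rL).
Total input = 502.1 + 492 = 994.1 W.
Radiated: εσ·A_surf·T⁴ with A_surf = 2πrL = 17.38 m².
T⁴ = 994.1/(0.46·5.67×10⁻⁸·17.38) = 2.193×10⁹ K⁴.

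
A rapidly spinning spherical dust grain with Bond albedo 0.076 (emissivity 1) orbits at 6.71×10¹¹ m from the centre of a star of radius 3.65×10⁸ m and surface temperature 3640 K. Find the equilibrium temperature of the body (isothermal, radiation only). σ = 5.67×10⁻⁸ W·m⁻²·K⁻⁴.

T ≈ 58.9 K

The star's surface emits σT_*⁴; at distance d the flux is S = σT_*⁴(R_*/d)².
S = 5.67×10⁻⁸·(3640)⁴·(3.65×10⁸/6.71×10¹¹)² = 2.945 W/m².
For an isothermal sphere T⁴ = (1−a)S/(4σ) = 1.200×10⁷ K⁴.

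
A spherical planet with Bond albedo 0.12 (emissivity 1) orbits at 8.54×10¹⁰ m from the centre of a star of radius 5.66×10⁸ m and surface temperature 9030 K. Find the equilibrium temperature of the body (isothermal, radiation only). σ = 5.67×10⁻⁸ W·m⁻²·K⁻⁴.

The star's surface emits σT_*⁴; at distance d the flux is S = σT_*⁴(R_*/d)².
S = 5.67×10⁻⁸·(9030)⁴·(5.66×10⁸/8.54×10¹⁰)² = 16560 W/m².
For an isothermal sphere T⁴ = (1−a)S/(4σ) = 6.425×10¹⁰ K⁴.

T ≈ 503 K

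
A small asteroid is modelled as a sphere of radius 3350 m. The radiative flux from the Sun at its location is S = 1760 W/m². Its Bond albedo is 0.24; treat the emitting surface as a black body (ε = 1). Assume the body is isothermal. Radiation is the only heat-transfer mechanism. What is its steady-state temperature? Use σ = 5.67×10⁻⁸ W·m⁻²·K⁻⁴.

At equilibrium, absorbed power = emitted power.
Absorbing cross-section = πr² = 3.526×10⁷ m²; emitting surface = 4πr² = 1.410×10⁸ m² (ratio 4).
(1−a)S·A_cross = εσ·A_surf·T⁴  ⇒  T⁴ = (1−a)S/(4σ).
T⁴ = 0.760·1760/(4·5.67×10⁻⁸) = 5.898×10⁹ K⁴.
T = (5.898×10⁹)^(1/4).

T ≈ 277 K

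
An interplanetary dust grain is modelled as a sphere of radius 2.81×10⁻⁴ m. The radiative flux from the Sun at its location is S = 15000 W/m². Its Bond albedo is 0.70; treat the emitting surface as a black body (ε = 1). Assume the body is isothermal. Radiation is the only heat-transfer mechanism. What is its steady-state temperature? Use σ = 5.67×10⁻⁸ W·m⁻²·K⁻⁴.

At equilibrium, absorbed power = emitted power.
Absorbing cross-section = πr² = 2.481×10⁻⁷ m²; emitting surface = 4πr² = 9.923×10⁻⁷ m² (ratio 4).
(1−a)S·A_cross = εσ·A_surf·T⁴  ⇒  T⁴ = (1−a)S/(4σ).
T⁴ = 0.300·15000/(4·5.67×10⁻⁸) = 1.984×10¹⁰ K⁴.
T = (1.984×10¹⁰)^(1/4).

T ≈ 375 K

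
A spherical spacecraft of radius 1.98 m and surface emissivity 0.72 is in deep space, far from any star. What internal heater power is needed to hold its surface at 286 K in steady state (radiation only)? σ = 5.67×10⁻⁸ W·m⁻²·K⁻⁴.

P = εσ·4πr²·T⁴.
4πr² = 49.27 m²; T⁴ = 6.691×10⁹ K⁴.
P = 0.72·5.67×10⁻⁸·49.27·6.691×10⁹.

P ≈ 13500 W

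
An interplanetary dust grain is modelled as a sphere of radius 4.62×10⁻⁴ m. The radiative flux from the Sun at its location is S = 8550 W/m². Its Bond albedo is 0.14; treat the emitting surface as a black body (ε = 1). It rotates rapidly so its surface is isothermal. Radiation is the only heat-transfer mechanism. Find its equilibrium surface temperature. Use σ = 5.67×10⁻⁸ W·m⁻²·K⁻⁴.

T ≈ 424 K

At equilibrium, absorbed power = emitted power.
Absorbing cross-section = πr² = 6.706×10⁻⁷ m²; emitting surface = 4πr² = 2.682×10⁻⁶ m² (ratio 4).
(1−a)S·A_cross = εσ·A_surf·T⁴  ⇒  T⁴ = (1−a)S/(4σ).
T⁴ = 0.860·8550/(4·5.67×10⁻⁸) = 3.242×10¹⁰ K⁴.
T = (3.242×10¹⁰)^(1/4).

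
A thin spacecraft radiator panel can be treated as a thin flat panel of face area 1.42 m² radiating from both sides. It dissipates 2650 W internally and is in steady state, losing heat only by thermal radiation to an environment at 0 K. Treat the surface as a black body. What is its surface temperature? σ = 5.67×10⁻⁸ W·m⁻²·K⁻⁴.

T ≈ 358 K

Steady state: internal power = radiated power, P = εσA T⁴.
Radiating area A = 2·1.42 = 2.840 m².
T⁴ = P/(εσA) = 2650/(1.0·5.67×10⁻⁸·2.840) = 1.646×10¹⁰ K⁴.
T = (1.646×10¹⁰)^(1/4).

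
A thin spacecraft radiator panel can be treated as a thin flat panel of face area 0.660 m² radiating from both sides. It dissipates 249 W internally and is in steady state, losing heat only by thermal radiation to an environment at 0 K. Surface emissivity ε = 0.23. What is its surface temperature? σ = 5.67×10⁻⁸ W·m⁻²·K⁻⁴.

Steady state: internal power = radiated power, P = εσA T⁴.
Radiating area A = 2·0.660 = 1.320 m².
T⁴ = P/(εσA) = 249/(0.23·5.67×10⁻⁸·1.320) = 1.446×10¹⁰ K⁴.
T = (1.446×10¹⁰)^(1/4).

T ≈ 347 K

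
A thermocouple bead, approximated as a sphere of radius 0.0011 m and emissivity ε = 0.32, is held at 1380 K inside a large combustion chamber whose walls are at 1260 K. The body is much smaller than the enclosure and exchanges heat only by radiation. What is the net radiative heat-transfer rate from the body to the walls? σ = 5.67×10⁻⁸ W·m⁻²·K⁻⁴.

P_net ≈ 0.305 W

For a small grey body in a large enclosure: P_net = εσA(T_body⁴ − T_wall⁴).
A = 4πr² = 1.521×10⁻⁵ m²; T_body⁴ − T_wall⁴ = 3.627×10¹² − 2.520×10¹² = 1.106×10¹² K⁴.
|P_net| = 0.32·5.67×10⁻⁸·1.521×10⁻⁵·1.106×10¹².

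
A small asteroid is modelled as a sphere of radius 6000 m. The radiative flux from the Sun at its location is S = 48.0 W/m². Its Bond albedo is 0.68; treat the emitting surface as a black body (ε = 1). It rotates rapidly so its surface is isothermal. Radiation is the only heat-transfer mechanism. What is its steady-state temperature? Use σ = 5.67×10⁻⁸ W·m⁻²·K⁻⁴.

T ≈ 90.7 K

At equilibrium, absorbed power = emitted power.
Absorbing cross-section = πr² = 1.131×10⁸ m²; emitting surface = 4πr² = 4.524×10⁸ m² (ratio 4).
(1−a)S·A_cross = εσ·A_surf·T⁴  ⇒  T⁴ = (1−a)S/(4σ).
T⁴ = 0.320·48.0/(4·5.67×10⁻⁸) = 6.772×10⁷ K⁴.
T = (6.772×10⁷)^(1/4).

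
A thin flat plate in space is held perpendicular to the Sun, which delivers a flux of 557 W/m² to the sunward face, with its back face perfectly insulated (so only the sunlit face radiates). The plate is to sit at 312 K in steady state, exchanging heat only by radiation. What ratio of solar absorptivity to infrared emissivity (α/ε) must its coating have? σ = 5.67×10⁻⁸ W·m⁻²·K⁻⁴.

α/ε ≈ 0.965

Balance: αS·A = εσ·1A·T⁴ ⇒ α/ε = σT⁴/S.
α/ε = 5.67×10⁻⁸·(312)⁴/557 = 5.67×10⁻⁸·9.476×10⁹/557.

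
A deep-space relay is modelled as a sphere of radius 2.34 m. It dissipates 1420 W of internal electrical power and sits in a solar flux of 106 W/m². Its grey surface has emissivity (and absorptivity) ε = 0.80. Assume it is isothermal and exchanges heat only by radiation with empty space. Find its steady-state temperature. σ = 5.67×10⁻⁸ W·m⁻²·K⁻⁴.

At steady state, absorbed solar power + internal power = radiated power.
Absorbed: α·S·A_cross = 0.80·106·17.20 = 1459 W (cross-section πr²).
Total input = 1459 + 1420 = 2879 W.
Radiated: εσ·A_surf·T⁴ with A_surf = 4πr² = 68.81 m².
T⁴ = 2879/(0.80·5.67×10⁻⁸·68.81) = 9.223×10⁸ K⁴.

T ≈ 174 K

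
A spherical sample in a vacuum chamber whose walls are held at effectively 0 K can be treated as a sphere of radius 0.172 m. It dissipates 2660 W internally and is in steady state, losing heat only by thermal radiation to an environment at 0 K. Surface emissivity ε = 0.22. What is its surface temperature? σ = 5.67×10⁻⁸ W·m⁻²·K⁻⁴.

Steady state: internal power = radiated power, P = εσA T⁴.
Radiating area A = 4πr² = 0.3718 m².
T⁴ = P/(εσA) = 2660/(0.22·5.67×10⁻⁸·0.3718) = 5.736×10¹¹ K⁴.
T = (5.736×10¹¹)^(1/4).

T ≈ 870 K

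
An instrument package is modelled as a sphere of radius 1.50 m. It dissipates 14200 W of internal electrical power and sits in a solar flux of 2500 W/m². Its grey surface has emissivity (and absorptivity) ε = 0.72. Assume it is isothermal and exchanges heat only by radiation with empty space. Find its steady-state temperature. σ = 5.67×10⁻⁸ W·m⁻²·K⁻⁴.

At steady state, absorbed solar power + internal power = radiated power.
Absorbed: α·S·A_cross = 0.72·2500·7.069 = 12720 W (cross-section πr²).
Total input = 12720 + 14200 = 26920 W.
Radiated: εσ·A_surf·T⁴ with A_surf = 4πr² = 28.27 m².
T⁴ = 26920/(0.72·5.67×10⁻⁸·28.27) = 2.333×10¹⁰ K⁴.

T ≈ 391 K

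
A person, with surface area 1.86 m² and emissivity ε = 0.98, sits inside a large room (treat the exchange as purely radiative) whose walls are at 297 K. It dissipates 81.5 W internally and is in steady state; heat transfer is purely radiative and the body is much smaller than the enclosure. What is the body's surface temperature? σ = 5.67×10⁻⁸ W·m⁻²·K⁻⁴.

T ≈ 304 K

For a small grey body in a large enclosure, net radiated power = εσA(T⁴ − T_w⁴).
Steady state: P = εσA(T⁴ − T_w⁴) with A = 1.86 m².
T⁴ = P/(εσA) + T_w⁴ = 81.5/(0.98·5.67×10⁻⁸·1.860) + (297)⁴
    = 7.886×10⁸ + 7.781×10⁹ = 8.569×10⁹ K⁴.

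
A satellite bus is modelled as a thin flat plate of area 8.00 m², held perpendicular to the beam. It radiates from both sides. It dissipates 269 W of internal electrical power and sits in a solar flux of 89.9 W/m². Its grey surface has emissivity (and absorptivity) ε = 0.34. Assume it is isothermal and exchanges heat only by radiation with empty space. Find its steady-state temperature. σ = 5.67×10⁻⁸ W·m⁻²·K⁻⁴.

At steady state, absorbed solar power + internal power = radiated power.
Absorbed: α·S·A_cross = 0.34·89.9·8.000 = 244.5 W (cross-section A).
Total input = 244.5 + 269 = 513.5 W.
Radiated: εσ·A_surf·T⁴ with A_surf = 2A = 16.00 m².
T⁴ = 513.5/(0.34·5.67×10⁻⁸·16.00) = 1.665×10⁹ K⁴.

T ≈ 202 K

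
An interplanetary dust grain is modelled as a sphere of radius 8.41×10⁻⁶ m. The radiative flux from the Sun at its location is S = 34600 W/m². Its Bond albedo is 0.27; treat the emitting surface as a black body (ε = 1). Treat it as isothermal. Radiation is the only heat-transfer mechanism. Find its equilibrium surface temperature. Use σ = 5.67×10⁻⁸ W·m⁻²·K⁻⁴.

At equilibrium, absorbed power = emitted power.
Absorbing cross-section = πr² = 2.222×10⁻¹⁰ m²; emitting surface = 4πr² = 8.888×10⁻¹⁰ m² (ratio 4).
(1−a)S·A_cross = εσ·A_surf·T⁴  ⇒  T⁴ = (1−a)S/(4σ).
T⁴ = 0.730·34600/(4·5.67×10⁻⁸) = 1.114×10¹¹ K⁴.
T = (1.114×10¹¹)^(1/4).

T ≈ 578 K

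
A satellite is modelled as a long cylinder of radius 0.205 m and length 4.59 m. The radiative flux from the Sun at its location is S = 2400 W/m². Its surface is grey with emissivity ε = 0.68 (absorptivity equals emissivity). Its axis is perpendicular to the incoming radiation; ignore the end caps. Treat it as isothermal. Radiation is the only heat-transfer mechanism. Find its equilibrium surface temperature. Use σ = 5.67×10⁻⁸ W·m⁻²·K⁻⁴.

T ≈ 341 K

At equilibrium, absorbed power = emitted power.
Absorbing cross-section = 2rL = 1.882 m²; emitting surface = 2πrL = 5.912 m² (ratio π).
εS·A_cross = εσ·A_surf·T⁴  ⇒  T⁴ = S/(πσ)   (ε cancels).
T⁴ = 2400/(π·5.67×10⁻⁸) = 1.347×10¹⁰ K⁴.
T = (1.347×10¹⁰)^(1/4).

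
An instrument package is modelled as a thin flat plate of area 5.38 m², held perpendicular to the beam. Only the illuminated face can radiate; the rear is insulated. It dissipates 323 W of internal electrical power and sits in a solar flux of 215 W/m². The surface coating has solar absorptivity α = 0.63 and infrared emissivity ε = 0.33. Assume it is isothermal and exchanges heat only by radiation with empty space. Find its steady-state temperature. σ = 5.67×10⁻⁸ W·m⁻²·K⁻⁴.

At steady state, absorbed solar power + internal power = radiated power.
Absorbed: α·S·A_cross = 0.63·215·5.380 = 728.7 W (cross-section A).
Total input = 728.7 + 323 = 1052 W.
Radiated: εσ·A_surf·T⁴ with A_surf = A = 5.380 m².
T⁴ = 1052/(0.33·5.67×10⁻⁸·5.380) = 1.045×10¹⁰ K⁴.

T ≈ 320 K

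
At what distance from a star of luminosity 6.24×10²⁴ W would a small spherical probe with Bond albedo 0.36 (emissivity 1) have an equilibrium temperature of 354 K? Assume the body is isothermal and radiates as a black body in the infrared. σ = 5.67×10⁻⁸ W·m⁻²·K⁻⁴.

For an isothermal black-emitting sphere, (1−a)S·πr² = σ·4πr²·T⁴ ⇒ S = 4σT⁴/(1−a).
S = 4·5.67×10⁻⁸·(354)⁴/0.640 = 5565 W/m².
Flux falls as S = L/(4πd²), so d = √(L/(4πS)) = √(6.24×10²⁴/(4π·5565)).

d ≈ 9.45×10⁹ m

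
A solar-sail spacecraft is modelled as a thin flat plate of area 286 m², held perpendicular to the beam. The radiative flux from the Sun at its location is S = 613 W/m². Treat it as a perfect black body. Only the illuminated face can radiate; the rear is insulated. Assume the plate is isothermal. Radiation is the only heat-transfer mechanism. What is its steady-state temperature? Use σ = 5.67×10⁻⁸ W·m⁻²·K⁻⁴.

T ≈ 322 K

At equilibrium, absorbed power = emitted power.
Absorbing cross-section = A = 286.0 m²; emitting surface = A = 286.0 m² (ratio 1).
S·A_cross = εσ·A_surf·T⁴  ⇒  T⁴ = S/(1σ).
T⁴ = 1.00·613/(1·5.67×10⁻⁸) = 1.081×10¹⁰ K⁴.
T = (1.081×10¹⁰)^(1/4).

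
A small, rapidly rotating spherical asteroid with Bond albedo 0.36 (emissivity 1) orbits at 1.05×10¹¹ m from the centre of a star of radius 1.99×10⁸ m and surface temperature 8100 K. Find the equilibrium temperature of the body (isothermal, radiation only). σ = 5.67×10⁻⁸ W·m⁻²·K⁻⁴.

T ≈ 223 K

The star's surface emits σT_*⁴; at distance d the flux is S = σT_*⁴(R_*/d)².
S = 5.67×10⁻⁸·(8100)⁴·(1.99×10⁸/1.05×10¹¹)² = 876.7 W/m².
For an isothermal sphere T⁴ = (1−a)S/(4σ) = 2.474×10⁹ K⁴.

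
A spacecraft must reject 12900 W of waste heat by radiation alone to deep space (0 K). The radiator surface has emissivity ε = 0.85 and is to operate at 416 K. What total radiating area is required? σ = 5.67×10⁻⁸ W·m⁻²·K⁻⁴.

A ≈ 8.94 m²

P = εσA T⁴ ⇒ A = P/(εσT⁴).
T⁴ = 2.995×10¹⁰ K⁴.
A = 12900/(0.85 × 5.67×10⁻⁸ × 2.995×10¹⁰).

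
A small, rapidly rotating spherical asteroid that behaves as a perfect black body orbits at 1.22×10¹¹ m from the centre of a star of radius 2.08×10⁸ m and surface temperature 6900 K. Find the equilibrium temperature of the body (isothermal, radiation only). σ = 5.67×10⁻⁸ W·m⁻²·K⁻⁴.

The star's surface emits σT_*⁴; at distance d the flux is S = σT_*⁴(R_*/d)².
S = 5.67×10⁻⁸·(6900)⁴·(2.08×10⁸/1.22×10¹¹)² = 373.6 W/m².
For an isothermal sphere T⁴ = (1−a)S/(4σ) = 1.647×10⁹ K⁴.

T ≈ 201 K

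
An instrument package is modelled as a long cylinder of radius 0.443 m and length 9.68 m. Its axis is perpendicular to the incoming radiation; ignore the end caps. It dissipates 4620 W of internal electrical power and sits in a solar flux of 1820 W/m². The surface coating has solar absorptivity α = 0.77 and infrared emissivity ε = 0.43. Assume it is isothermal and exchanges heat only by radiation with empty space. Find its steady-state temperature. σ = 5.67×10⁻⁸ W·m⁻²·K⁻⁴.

At steady state, absorbed solar power + internal power = radiated power.
Absorbed: α·S·A_cross = 0.77·1820·8.576 = 12020 W (cross-section 2rL).
Total input = 12020 + 4620 = 16640 W.
Radiated: εσ·A_surf·T⁴ with A_surf = 2πrL = 26.94 m².
T⁴ = 16640/(0.43·5.67×10⁻⁸·26.94) = 2.533×10¹⁰ K⁴.

T ≈ 399 K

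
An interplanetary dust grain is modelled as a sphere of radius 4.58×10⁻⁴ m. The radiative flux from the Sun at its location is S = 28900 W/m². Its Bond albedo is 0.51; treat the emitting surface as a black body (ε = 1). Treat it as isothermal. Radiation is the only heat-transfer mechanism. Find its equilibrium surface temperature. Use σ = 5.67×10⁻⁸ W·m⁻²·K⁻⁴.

At equilibrium, absorbed power = emitted power.
Absorbing cross-section = πr² = 6.590×10⁻⁷ m²; emitting surface = 4πr² = 2.636×10⁻⁶ m² (ratio 4).
(1−a)S·A_cross = εσ·A_surf·T⁴  ⇒  T⁴ = (1−a)S/(4σ).
T⁴ = 0.490·28900/(4·5.67×10⁻⁸) = 6.244×10¹⁰ K⁴.
T = (6.244×10¹⁰)^(1/4).

T ≈ 500 K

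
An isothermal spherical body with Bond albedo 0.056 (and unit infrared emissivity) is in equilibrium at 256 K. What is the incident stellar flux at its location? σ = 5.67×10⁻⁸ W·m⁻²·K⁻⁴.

(1−a)S·πr² = σ·4πr²·T⁴ ⇒ S = 4σT⁴/(1−a).
S = 4·5.67×10⁻⁸·4.295×10⁹/0.944.

S ≈ 1030 W/m²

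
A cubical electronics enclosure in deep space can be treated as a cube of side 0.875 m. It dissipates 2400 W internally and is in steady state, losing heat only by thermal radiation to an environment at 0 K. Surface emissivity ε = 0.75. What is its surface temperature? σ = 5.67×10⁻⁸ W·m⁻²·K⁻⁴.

T ≈ 333 K

Steady state: internal power = radiated power, P = εσA T⁴.
Radiating area A = 6L² = 4.594 m².
T⁴ = P/(εσA) = 2400/(0.75·5.67×10⁻⁸·4.594) = 1.229×10¹⁰ K⁴.
T = (1.229×10¹⁰)^(1/4).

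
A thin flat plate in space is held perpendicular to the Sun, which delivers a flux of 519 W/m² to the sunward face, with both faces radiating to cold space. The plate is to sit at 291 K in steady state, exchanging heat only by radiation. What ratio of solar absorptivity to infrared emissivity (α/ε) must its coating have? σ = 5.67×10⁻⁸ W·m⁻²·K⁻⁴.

Balance: αS·A = εσ·2A·T⁴ ⇒ α/ε = 2σT⁴/S.
α/ε = 2·5.67×10⁻⁸·(291)⁴/519 = 2·5.67×10⁻⁸·7.171×10⁹/519.

α/ε ≈ 1.57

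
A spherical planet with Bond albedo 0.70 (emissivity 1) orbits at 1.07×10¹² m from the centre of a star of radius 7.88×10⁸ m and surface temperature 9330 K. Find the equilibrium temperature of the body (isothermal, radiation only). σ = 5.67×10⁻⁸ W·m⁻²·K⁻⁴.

T ≈ 133 K

The star's surface emits σT_*⁴; at distance d the flux is S = σT_*⁴(R_*/d)².
S = 5.67×10⁻⁸·(9330)⁴·(7.88×10⁸/1.07×10¹²)² = 233.0 W/m².
For an isothermal sphere T⁴ = (1−a)S/(4σ) = 3.082×10⁸ K⁴.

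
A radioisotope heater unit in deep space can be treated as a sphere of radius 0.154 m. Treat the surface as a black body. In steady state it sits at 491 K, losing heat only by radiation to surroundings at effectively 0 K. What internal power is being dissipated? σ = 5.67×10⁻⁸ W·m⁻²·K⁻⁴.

Steady state: P = εσA T⁴.
A = 4πr² = 0.2980 m²; T⁴ = (491)⁴ = 5.812×10¹⁰ K⁴.
P = 1.0 × 5.67×10⁻⁸ × 0.2980 × 5.812×10¹⁰.

P ≈ 982 W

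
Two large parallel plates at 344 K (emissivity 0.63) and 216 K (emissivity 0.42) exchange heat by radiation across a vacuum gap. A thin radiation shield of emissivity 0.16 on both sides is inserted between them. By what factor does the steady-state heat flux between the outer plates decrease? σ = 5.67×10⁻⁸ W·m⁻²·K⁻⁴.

Without shield: q₀ = σΔ(T⁴)/(1/ε₁+1/ε₂−1) with denominator 2.968.
With shield the two gaps are in series; the resistances add: (1/ε₁+1/ε_s−1)+(1/ε_s+1/ε₂−1) = 6.837+7.631 = 14.47.
Heat-flux ratio q₀/q = 14.47/2.968.

factor ≈ 4.87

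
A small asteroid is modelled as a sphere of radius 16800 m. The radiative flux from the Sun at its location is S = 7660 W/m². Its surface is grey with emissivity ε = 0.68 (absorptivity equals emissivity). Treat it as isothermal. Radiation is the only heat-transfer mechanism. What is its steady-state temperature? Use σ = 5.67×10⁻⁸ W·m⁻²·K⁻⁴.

At equilibrium, absorbed power = emitted power.
Absorbing cross-section = πr² = 8.867×10⁸ m²; emitting surface = 4πr² = 3.547×10⁹ m² (ratio 4).
εS·A_cross = εσ·A_surf·T⁴  ⇒  T⁴ = S/(4σ)   (ε cancels).
T⁴ = 7660/(4·5.67×10⁻⁸) = 3.377×10¹⁰ K⁴.
T = (3.377×10¹⁰)^(1/4).

T ≈ 429 K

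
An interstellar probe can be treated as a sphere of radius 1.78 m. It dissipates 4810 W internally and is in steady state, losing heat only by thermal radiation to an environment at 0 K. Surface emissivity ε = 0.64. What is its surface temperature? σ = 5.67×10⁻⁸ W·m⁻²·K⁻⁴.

Steady state: internal power = radiated power, P = εσA T⁴.
Radiating area A = 4πr² = 39.82 m².
T⁴ = P/(εσA) = 4810/(0.64·5.67×10⁻⁸·39.82) = 3.329×10⁹ K⁴.
T = (3.329×10⁹)^(1/4).

T ≈ 240 K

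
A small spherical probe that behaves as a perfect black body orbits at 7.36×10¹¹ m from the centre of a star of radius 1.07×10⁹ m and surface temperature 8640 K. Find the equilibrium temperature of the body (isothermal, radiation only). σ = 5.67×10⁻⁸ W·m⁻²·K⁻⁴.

T ≈ 233 K

The star's surface emits σT_*⁴; at distance d the flux is S = σT_*⁴(R_*/d)².
S = 5.67×10⁻⁸·(8640)⁴·(1.07×10⁹/7.36×10¹¹)² = 667.8 W/m².
For an isothermal sphere T⁴ = (1−a)S/(4σ) = 2.944×10⁹ K⁴.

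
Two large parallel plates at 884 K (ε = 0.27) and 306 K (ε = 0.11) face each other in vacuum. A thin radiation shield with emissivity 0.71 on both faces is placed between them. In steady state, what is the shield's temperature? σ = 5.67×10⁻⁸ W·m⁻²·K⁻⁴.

In steady state the net flux on the hot side equals that on the cold side.
σ(T₁⁴−T_s⁴)/D₁ = σ(T_s⁴−T₂⁴)/D₂, with D₁ = 1/ε₁+1/ε_s−1 = 4.112, D₂ = 1/ε_s+1/ε₂−1 = 9.499.
Solve for T_s⁴: T_s⁴ = (D₂·T₁⁴ + D₁·T₂⁴)/(D₁+D₂) = 4.288×10¹¹ K⁴.

T_s ≈ 809 K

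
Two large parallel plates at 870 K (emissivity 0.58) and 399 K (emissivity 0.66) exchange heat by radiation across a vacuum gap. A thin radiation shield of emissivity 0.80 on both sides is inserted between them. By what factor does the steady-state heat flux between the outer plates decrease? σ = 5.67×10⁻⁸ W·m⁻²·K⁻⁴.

factor ≈ 1.67

Without shield: q₀ = σΔ(T⁴)/(1/ε₁+1/ε₂−1) with denominator 2.239.
With shield the two gaps are in series; the resistances add: (1/ε₁+1/ε_s−1)+(1/ε_s+1/ε₂−1) = 1.974+1.765 = 3.739.
Heat-flux ratio q₀/q = 3.739/2.239.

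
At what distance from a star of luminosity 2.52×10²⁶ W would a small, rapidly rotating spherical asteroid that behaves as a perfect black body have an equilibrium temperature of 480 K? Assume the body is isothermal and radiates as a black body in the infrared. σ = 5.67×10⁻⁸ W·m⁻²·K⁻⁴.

For an isothermal black-emitting sphere, (1−a)S·πr² = σ·4πr²·T⁴ ⇒ S = 4σT⁴/(1−a).
S = 4·5.67×10⁻⁸·(480)⁴/1.00 = 12040 W/m².
Flux falls as S = L/(4πd²), so d = √(L/(4πS)) = √(2.52×10²⁶/(4π·12040)).

d ≈ 4.08×10¹⁰ m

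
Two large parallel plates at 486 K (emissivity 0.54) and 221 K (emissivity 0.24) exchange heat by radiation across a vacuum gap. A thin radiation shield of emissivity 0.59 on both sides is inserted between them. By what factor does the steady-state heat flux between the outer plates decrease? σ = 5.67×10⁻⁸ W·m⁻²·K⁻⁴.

Without shield: q₀ = σΔ(T⁴)/(1/ε₁+1/ε₂−1) with denominator 5.019.
With shield the two gaps are in series; the resistances add: (1/ε₁+1/ε_s−1)+(1/ε_s+1/ε₂−1) = 2.547+4.862 = 7.408.
Heat-flux ratio q₀/q = 7.408/5.019.

factor ≈ 1.48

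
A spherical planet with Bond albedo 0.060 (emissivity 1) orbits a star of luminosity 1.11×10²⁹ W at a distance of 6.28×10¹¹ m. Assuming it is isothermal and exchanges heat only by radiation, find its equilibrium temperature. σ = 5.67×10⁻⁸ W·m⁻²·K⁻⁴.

T ≈ 552 K

First find the stellar flux at distance d: S = L/(4πd²) = 1.11×10²⁹/(4π·(6.28×10¹¹)²) = 22400 W/m².
For an isothermal sphere, absorbed (1−a)S·πr² = emitted σ·4πr²·T⁴, so T⁴ = (1−a)S/(4σ).
T⁴ = 0.940·22400/(4·5.67×10⁻⁸) = 9.283×10¹⁰ K⁴.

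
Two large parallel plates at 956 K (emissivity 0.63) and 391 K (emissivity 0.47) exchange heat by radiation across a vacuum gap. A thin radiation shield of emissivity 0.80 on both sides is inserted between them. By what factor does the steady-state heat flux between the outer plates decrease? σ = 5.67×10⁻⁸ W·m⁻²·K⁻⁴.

factor ≈ 1.55

Without shield: q₀ = σΔ(T⁴)/(1/ε₁+1/ε₂−1) with denominator 2.715.
With shield the two gaps are in series; the resistances add: (1/ε₁+1/ε_s−1)+(1/ε_s+1/ε₂−1) = 1.837+2.378 = 4.215.
Heat-flux ratio q₀/q = 4.215/2.715.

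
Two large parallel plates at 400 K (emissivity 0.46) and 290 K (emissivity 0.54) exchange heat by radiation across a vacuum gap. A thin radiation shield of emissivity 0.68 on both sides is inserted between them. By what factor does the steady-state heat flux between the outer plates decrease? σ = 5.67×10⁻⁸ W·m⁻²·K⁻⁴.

factor ≈ 1.64

Without shield: q₀ = σΔ(T⁴)/(1/ε₁+1/ε₂−1) with denominator 3.026.
With shield the two gaps are in series; the resistances add: (1/ε₁+1/ε_s−1)+(1/ε_s+1/ε₂−1) = 2.645+2.322 = 4.967.
Heat-flux ratio q₀/q = 4.967/3.026.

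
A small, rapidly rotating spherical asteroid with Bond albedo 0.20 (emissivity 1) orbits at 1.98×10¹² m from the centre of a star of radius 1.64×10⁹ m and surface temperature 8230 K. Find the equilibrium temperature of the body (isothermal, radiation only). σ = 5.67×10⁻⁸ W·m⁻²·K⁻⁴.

The star's surface emits σT_*⁴; at distance d the flux is S = σT_*⁴(R_*/d)².
S = 5.67×10⁻⁸·(8230)⁴·(1.64×10⁹/1.98×10¹²)² = 178.5 W/m².
For an isothermal sphere T⁴ = (1−a)S/(4σ) = 6.295×10⁸ K⁴.

T ≈ 158 K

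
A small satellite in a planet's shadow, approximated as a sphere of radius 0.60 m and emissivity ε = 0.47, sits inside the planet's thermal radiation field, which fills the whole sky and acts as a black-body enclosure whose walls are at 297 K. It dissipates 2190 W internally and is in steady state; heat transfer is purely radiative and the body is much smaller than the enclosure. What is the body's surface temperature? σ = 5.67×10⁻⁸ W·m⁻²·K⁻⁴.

For a small grey body in a large enclosure, net radiated power = εσA(T⁴ − T_w⁴).
Steady state: P = εσA(T⁴ − T_w⁴) with A = 4πr² = 4.524 m².
T⁴ = P/(εσA) + T_w⁴ = 2190/(0.47·5.67×10⁻⁸·4.524) + (297)⁴
    = 1.817×10¹⁰ + 7.781×10⁹ = 2.595×10¹⁰ K⁴.

T ≈ 401 K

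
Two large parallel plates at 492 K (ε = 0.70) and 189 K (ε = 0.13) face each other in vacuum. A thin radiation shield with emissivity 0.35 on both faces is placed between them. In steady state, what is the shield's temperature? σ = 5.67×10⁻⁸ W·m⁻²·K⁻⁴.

T_s ≈ 458 K

In steady state the net flux on the hot side equals that on the cold side.
σ(T₁⁴−T_s⁴)/D₁ = σ(T_s⁴−T₂⁴)/D₂, with D₁ = 1/ε₁+1/ε_s−1 = 3.286, D₂ = 1/ε_s+1/ε₂−1 = 9.549.
Solve for T_s⁴: T_s⁴ = (D₂·T₁⁴ + D₁·T₂⁴)/(D₁+D₂) = 4.392×10¹⁰ K⁴.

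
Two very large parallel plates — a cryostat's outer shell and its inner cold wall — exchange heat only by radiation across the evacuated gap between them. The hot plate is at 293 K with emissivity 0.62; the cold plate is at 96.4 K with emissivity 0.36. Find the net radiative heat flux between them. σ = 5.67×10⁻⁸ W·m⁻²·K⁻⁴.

For two infinite grey parallel plates, q = σ(T₁⁴ − T₂⁴)/(1/ε₁ + 1/ε₂ − 1).
T₁⁴ − T₂⁴ = 7.370×10⁹ − 8.636×10⁷ = 7.284×10⁹ K⁴.
1/ε₁ + 1/ε₂ − 1 = 1.613 + 2.778 − 1 = 3.391.
q = 5.67×10⁻⁸ × 7.284×10⁹ / 3.391.

q ≈ 122 W/m²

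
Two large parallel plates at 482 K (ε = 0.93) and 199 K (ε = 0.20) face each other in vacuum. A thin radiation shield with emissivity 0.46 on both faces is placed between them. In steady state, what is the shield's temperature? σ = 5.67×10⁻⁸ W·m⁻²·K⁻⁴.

T_s ≈ 447 K

In steady state the net flux on the hot side equals that on the cold side.
σ(T₁⁴−T_s⁴)/D₁ = σ(T_s⁴−T₂⁴)/D₂, with D₁ = 1/ε₁+1/ε_s−1 = 2.249, D₂ = 1/ε_s+1/ε₂−1 = 6.174.
Solve for T_s⁴: T_s⁴ = (D₂·T₁⁴ + D₁·T₂⁴)/(D₁+D₂) = 3.998×10¹⁰ K⁴.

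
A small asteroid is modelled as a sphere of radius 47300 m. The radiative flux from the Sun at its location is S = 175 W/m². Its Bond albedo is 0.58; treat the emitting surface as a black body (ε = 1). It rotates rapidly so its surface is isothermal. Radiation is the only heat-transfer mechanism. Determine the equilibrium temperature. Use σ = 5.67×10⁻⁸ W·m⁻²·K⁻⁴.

At equilibrium, absorbed power = emitted power.
Absorbing cross-section = πr² = 7.029×10⁹ m²; emitting surface = 4πr² = 2.811×10¹⁰ m² (ratio 4).
(1−a)S·A_cross = εσ·A_surf·T⁴  ⇒  T⁴ = (1−a)S/(4σ).
T⁴ = 0.420·175/(4·5.67×10⁻⁸) = 3.241×10⁸ K⁴.
T = (3.241×10⁸)^(1/4).

T ≈ 134 K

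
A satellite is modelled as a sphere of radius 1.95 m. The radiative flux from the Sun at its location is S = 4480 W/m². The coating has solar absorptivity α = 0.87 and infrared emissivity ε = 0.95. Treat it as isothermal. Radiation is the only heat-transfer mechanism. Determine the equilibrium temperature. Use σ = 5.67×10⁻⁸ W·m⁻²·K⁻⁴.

T ≈ 367 K

At equilibrium, absorbed power = emitted power.
Absorbing cross-section = πr² = 11.95 m²; emitting surface = 4πr² = 47.78 m² (ratio 4).
αS·A_cross = εσ·A_surf·T⁴  ⇒  T⁴ = αS/(ε·4σ).
T⁴ = 0.870·4480/(0.95·4·5.67×10⁻⁸) = 1.809×10¹⁰ K⁴.
T = (1.809×10¹⁰)^(1/4).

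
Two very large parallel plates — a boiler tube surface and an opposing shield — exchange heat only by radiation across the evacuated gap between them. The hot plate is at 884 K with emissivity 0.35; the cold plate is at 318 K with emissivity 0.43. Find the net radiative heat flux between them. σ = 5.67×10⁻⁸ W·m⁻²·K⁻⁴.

q ≈ 8140 W/m²

For two infinite grey parallel plates, q = σ(T₁⁴ − T₂⁴)/(1/ε₁ + 1/ε₂ − 1).
T₁⁴ − T₂⁴ = 6.107×10¹¹ − 1.023×10¹⁰ = 6.004×10¹¹ K⁴.
1/ε₁ + 1/ε₂ − 1 = 2.857 + 2.326 − 1 = 4.183.
q = 5.67×10⁻⁸ × 6.004×10¹¹ / 4.183.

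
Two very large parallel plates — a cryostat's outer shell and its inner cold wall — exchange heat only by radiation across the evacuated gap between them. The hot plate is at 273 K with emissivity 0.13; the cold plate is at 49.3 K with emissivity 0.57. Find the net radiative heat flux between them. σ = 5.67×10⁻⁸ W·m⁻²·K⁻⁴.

For two infinite grey parallel plates, q = σ(T₁⁴ − T₂⁴)/(1/ε₁ + 1/ε₂ − 1).
T₁⁴ − T₂⁴ = 5.555×10⁹ − 5.907×10⁶ = 5.549×10⁹ K⁴.
1/ε₁ + 1/ε₂ − 1 = 7.692 + 1.754 − 1 = 8.447.
q = 5.67×10⁻⁸ × 5.549×10⁹ / 8.447.

q ≈ 37.2 W/m²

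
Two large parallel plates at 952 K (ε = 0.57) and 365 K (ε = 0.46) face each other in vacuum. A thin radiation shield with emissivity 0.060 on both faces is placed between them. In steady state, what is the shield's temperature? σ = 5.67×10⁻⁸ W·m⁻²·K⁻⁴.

In steady state the net flux on the hot side equals that on the cold side.
σ(T₁⁴−T_s⁴)/D₁ = σ(T_s⁴−T₂⁴)/D₂, with D₁ = 1/ε₁+1/ε_s−1 = 17.42, D₂ = 1/ε_s+1/ε₂−1 = 17.84.
Solve for T_s⁴: T_s⁴ = (D₂·T₁⁴ + D₁·T₂⁴)/(D₁+D₂) = 4.243×10¹¹ K⁴.

T_s ≈ 807 K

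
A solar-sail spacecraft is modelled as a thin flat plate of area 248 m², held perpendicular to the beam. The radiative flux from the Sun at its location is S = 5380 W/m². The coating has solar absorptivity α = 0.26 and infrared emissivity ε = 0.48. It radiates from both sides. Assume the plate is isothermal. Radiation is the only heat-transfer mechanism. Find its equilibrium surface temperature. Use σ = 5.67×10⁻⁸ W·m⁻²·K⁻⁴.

At equilibrium, absorbed power = emitted power.
Absorbing cross-section = A = 248.0 m²; emitting surface = 2A = 496.0 m² (ratio 2).
αS·A_cross = εσ·A_surf·T⁴  ⇒  T⁴ = αS/(ε·2σ).
T⁴ = 0.260·5380/(0.48·2·5.67×10⁻⁸) = 2.570×10¹⁰ K⁴.
T = (2.570×10¹⁰)^(1/4).

T ≈ 400 K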